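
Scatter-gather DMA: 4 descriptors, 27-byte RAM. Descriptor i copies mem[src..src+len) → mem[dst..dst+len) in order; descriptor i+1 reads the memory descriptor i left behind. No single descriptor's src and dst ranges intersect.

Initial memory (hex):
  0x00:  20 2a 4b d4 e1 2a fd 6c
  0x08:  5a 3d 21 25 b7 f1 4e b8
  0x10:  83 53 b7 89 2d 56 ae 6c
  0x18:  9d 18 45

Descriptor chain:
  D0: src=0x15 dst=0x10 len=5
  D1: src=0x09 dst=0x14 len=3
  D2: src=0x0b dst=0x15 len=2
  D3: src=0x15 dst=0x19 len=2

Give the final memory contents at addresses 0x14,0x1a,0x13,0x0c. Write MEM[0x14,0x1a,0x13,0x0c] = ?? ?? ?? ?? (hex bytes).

MEM[0x14,0x1a,0x13,0x0c] = 3d b7 9d b7

#0 dst[0x10+5] := {0x56,0xae,0x6c,0x9d,0x18}
#1 dst[0x14+3] := {0x3d,0x21,0x25}
#2 dst[0x15+2] := {0x25,0xb7}
#3 dst[0x19+2] := {0x25,0xb7}
query mem[0x14]=0x3d, mem[0x1a]=0xb7, mem[0x13]=0x9d, mem[0x0c]=0xb7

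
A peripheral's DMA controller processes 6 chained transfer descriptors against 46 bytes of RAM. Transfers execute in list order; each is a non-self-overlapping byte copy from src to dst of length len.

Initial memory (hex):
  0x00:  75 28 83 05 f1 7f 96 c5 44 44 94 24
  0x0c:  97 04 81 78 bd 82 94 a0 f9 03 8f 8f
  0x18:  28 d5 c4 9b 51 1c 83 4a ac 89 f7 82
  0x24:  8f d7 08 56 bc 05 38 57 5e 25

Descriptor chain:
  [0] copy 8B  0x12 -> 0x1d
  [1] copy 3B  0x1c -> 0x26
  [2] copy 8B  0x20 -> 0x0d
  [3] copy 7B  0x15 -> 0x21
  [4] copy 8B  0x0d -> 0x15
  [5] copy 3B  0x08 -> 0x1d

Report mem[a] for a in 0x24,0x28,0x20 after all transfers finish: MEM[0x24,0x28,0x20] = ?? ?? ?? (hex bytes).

MEM[0x24,0x28,0x20] = 28 a0 03

#0 dst[0x1d+8] := {0x94,0xa0,0xf9,0x03,0x8f,0x8f,0x28,0xd5}
#1 dst[0x26+3] := {0x51,0x94,0xa0}
#2 dst[0x0d+8] := {0x03,0x8f,0x8f,0x28,0xd5,0xd7,0x51,0x94}
#3 dst[0x21+7] := {0x03,0x8f,0x8f,0x28,0xd5,0xc4,0x9b}
#4 dst[0x15+8] := {0x03,0x8f,0x8f,0x28,0xd5,0xd7,0x51,0x94}
#5 dst[0x1d+3] := {0x44,0x44,0x94}
query mem[0x24]=0x28, mem[0x28]=0xa0, mem[0x20]=0x03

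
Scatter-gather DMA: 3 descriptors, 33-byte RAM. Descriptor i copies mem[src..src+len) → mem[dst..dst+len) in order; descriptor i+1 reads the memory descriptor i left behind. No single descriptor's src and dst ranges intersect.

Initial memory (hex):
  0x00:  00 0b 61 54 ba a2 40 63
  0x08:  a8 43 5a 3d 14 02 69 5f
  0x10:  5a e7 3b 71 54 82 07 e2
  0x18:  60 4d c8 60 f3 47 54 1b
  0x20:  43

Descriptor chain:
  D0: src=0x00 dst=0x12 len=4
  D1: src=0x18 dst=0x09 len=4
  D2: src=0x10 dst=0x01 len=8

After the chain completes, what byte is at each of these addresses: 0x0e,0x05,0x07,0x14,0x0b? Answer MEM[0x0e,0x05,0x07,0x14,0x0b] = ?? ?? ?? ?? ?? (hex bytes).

MEM[0x0e,0x05,0x07,0x14,0x0b] = 69 61 07 61 c8

#0 dst[0x12+4] := {0x00,0x0b,0x61,0x54}
#1 dst[0x09+4] := {0x60,0x4d,0xc8,0x60}
#2 dst[0x01+8] := {0x5a,0xe7,0x00,0x0b,0x61,0x54,0x07,0xe2}
query mem[0x0e]=0x69, mem[0x05]=0x61, mem[0x07]=0x07, mem[0x14]=0x61, mem[0x0b]=0xc8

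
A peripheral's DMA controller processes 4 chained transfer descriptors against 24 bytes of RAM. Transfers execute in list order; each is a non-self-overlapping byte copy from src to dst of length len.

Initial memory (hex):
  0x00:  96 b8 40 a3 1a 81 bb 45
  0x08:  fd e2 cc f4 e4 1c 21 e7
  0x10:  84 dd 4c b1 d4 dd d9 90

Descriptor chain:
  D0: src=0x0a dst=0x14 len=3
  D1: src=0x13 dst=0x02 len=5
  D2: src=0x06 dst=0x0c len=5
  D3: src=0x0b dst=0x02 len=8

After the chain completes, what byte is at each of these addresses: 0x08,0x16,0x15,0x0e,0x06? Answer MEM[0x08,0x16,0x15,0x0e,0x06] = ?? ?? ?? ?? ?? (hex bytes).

MEM[0x08,0x16,0x15,0x0e,0x06] = dd e4 f4 fd e2

D0: mem[0x14..0x16] <- [cc f4 e4]
D1: mem[0x02..0x06] <- [b1 cc f4 e4 90]
D2: mem[0x0c..0x10] <- [90 45 fd e2 cc]
D3: mem[0x02..0x09] <- [f4 90 45 fd e2 cc dd 4c]
query mem[0x08]=0xdd, mem[0x16]=0xe4, mem[0x15]=0xf4, mem[0x0e]=0xfd, mem[0x06]=0xe2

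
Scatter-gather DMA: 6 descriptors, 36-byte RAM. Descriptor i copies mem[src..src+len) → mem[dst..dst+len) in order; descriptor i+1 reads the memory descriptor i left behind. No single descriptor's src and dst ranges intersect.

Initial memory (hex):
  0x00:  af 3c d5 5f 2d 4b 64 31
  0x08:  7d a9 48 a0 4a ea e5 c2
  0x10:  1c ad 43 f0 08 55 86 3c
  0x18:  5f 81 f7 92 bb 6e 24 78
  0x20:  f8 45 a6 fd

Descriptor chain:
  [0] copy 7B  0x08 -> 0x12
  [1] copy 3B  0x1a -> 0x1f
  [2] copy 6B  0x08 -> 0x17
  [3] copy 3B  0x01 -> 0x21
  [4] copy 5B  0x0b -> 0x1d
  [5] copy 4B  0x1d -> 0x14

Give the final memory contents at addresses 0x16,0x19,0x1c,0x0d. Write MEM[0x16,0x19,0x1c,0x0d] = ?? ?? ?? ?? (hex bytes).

MEM[0x16,0x19,0x1c,0x0d] = ea 48 ea ea

D0: mem[0x12..0x18] <- [7d a9 48 a0 4a ea e5]
D1: mem[0x1f..0x21] <- [f7 92 bb]
D2: mem[0x17..0x1c] <- [7d a9 48 a0 4a ea]
D3: mem[0x21..0x23] <- [3c d5 5f]
D4: mem[0x1d..0x21] <- [a0 4a ea e5 c2]
D5: mem[0x14..0x17] <- [a0 4a ea e5]
query mem[0x16]=0xea, mem[0x19]=0x48, mem[0x1c]=0xea, mem[0x0d]=0xea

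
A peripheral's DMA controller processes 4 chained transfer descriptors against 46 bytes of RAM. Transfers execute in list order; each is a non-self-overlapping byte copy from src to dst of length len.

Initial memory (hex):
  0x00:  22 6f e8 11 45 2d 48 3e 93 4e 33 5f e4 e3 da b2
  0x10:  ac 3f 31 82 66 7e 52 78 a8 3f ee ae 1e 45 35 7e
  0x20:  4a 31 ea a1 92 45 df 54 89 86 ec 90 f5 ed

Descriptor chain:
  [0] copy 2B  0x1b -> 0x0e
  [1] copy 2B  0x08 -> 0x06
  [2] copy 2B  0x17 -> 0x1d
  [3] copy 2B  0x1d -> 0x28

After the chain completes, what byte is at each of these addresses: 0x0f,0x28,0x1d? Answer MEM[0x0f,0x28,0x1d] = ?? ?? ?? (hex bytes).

#0 dst[0x0e+2] := {0xae,0x1e}
#1 dst[0x06+2] := {0x93,0x4e}
#2 dst[0x1d+2] := {0x78,0xa8}
#3 dst[0x28+2] := {0x78,0xa8}
query mem[0x0f]=0x1e, mem[0x28]=0x78, mem[0x1d]=0x78

MEM[0x0f,0x28,0x1d] = 1e 78 78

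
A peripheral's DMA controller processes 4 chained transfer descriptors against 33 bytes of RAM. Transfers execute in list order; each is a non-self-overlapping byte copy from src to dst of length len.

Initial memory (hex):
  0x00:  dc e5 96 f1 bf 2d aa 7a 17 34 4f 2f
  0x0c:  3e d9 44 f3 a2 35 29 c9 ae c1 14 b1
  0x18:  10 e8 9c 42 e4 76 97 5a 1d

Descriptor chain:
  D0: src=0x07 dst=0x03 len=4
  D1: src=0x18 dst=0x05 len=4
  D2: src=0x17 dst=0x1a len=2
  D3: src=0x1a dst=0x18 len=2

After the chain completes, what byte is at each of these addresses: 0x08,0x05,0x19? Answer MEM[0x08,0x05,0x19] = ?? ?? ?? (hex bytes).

MEM[0x08,0x05,0x19] = 42 10 10

D0: mem[0x03..0x06] <- [7a 17 34 4f]
D1: mem[0x05..0x08] <- [10 e8 9c 42]
D2: mem[0x1a..0x1b] <- [b1 10]
D3: mem[0x18..0x19] <- [b1 10]
query mem[0x08]=0x42, mem[0x05]=0x10, mem[0x19]=0x10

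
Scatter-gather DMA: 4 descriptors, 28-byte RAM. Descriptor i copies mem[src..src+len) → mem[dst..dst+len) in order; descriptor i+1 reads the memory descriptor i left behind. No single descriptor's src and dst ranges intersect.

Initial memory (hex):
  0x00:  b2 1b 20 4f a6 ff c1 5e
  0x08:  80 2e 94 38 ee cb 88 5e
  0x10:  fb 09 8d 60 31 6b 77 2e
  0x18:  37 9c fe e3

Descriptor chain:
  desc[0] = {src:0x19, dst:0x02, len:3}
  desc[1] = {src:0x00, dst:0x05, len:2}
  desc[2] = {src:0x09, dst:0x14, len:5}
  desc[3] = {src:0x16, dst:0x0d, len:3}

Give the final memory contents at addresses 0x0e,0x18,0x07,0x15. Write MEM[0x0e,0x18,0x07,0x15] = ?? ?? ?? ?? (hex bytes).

[0] 0x19->0x02 len=3 : 9c fe e3
[1] 0x00->0x05 len=2 : b2 1b
[2] 0x09->0x14 len=5 : 2e 94 38 ee cb
[3] 0x16->0x0d len=3 : 38 ee cb
query mem[0x0e]=0xee, mem[0x18]=0xcb, mem[0x07]=0x5e, mem[0x15]=0x94

MEM[0x0e,0x18,0x07,0x15] = ee cb 5e 94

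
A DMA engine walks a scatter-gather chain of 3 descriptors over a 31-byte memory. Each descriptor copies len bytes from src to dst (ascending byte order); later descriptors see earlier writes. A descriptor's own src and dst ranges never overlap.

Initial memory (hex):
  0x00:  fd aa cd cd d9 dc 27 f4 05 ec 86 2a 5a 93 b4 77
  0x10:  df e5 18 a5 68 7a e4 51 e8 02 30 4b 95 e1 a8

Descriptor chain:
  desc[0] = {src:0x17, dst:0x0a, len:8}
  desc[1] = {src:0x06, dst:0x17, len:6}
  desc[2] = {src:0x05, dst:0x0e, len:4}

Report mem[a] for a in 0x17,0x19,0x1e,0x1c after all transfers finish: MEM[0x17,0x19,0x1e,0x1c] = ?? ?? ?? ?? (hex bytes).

MEM[0x17,0x19,0x1e,0x1c] = 27 05 a8 e8

D0: mem[0x0a..0x11] <- [51 e8 02 30 4b 95 e1 a8]
D1: mem[0x17..0x1c] <- [27 f4 05 ec 51 e8]
D2: mem[0x0e..0x11] <- [dc 27 f4 05]
query mem[0x17]=0x27, mem[0x19]=0x05, mem[0x1e]=0xa8, mem[0x1c]=0xe8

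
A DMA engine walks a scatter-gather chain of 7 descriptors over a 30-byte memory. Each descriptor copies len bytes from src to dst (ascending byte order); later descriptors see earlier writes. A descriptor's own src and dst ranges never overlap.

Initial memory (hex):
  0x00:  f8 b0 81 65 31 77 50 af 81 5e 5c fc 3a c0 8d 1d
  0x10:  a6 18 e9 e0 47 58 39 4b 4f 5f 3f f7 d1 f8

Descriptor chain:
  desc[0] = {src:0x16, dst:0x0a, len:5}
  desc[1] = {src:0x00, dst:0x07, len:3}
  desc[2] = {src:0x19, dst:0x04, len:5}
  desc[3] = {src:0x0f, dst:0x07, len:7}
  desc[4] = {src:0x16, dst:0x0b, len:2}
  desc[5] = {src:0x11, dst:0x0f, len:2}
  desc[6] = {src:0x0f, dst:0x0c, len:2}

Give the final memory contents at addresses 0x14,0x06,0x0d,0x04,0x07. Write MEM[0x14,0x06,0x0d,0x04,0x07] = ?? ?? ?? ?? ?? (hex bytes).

D0: mem[0x0a..0x0e] <- [39 4b 4f 5f 3f]
D1: mem[0x07..0x09] <- [f8 b0 81]
D2: mem[0x04..0x08] <- [5f 3f f7 d1 f8]
D3: mem[0x07..0x0d] <- [1d a6 18 e9 e0 47 58]
D4: mem[0x0b..0x0c] <- [39 4b]
D5: mem[0x0f..0x10] <- [18 e9]
D6: mem[0x0c..0x0d] <- [18 e9]
query mem[0x14]=0x47, mem[0x06]=0xf7, mem[0x0d]=0xe9, mem[0x04]=0x5f, mem[0x07]=0x1d

MEM[0x14,0x06,0x0d,0x04,0x07] = 47 f7 e9 5f 1d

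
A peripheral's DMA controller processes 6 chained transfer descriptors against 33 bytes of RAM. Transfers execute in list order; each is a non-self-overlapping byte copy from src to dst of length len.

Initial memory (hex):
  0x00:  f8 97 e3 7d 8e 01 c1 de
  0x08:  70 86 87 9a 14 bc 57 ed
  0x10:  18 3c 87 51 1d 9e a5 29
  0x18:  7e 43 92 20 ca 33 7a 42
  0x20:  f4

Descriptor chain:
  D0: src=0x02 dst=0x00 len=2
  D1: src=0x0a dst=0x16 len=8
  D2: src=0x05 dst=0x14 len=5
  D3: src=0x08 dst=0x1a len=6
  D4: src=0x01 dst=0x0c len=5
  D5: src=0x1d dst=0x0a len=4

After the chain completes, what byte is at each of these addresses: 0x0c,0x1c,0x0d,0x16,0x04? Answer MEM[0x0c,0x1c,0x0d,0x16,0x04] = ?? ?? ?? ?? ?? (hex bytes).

  after D0: wrote 2B at 0x00 = e37d
  after D1: wrote 8B at 0x16 = 879a14bc57ed183c
  after D2: wrote 5B at 0x14 = 01c1de7086
  after D3: wrote 6B at 0x1a = 7086879a14bc
  after D4: wrote 5B at 0x0c = 7de37d8e01
  after D5: wrote 4B at 0x0a = 9a14bcf4
query mem[0x0c]=0xbc, mem[0x1c]=0x87, mem[0x0d]=0xf4, mem[0x16]=0xde, mem[0x04]=0x8e

MEM[0x0c,0x1c,0x0d,0x16,0x04] = bc 87 f4 de 8e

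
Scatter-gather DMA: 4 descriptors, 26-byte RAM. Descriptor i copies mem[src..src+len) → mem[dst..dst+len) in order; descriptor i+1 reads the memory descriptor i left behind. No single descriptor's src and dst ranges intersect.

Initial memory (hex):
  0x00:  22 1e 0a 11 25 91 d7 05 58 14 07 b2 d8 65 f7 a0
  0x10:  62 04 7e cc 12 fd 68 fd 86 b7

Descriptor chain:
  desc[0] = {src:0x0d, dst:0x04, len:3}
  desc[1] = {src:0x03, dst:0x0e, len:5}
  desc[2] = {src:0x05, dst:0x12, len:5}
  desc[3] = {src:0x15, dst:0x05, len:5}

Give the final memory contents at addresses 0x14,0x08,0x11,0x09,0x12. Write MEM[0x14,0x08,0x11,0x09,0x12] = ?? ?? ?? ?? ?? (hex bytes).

#0 dst[0x04+3] := {0x65,0xf7,0xa0}
#1 dst[0x0e+5] := {0x11,0x65,0xf7,0xa0,0x05}
#2 dst[0x12+5] := {0xf7,0xa0,0x05,0x58,0x14}
#3 dst[0x05+5] := {0x58,0x14,0xfd,0x86,0xb7}
query mem[0x14]=0x05, mem[0x08]=0x86, mem[0x11]=0xa0, mem[0x09]=0xb7, mem[0x12]=0xf7

MEM[0x14,0x08,0x11,0x09,0x12] = 05 86 a0 b7 f7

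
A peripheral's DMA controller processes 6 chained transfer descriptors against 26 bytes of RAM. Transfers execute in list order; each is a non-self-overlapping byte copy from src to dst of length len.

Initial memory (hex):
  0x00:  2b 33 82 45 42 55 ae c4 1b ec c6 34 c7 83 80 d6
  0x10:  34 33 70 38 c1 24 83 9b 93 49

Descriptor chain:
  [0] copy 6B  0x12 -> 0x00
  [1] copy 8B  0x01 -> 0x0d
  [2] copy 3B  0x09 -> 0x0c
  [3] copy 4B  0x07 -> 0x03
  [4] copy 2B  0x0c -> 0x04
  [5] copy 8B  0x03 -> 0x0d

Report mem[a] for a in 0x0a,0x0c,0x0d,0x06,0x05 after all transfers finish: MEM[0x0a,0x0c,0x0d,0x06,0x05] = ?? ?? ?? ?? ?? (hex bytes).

MEM[0x0a,0x0c,0x0d,0x06,0x05] = c6 ec c4 c6 c6

  after D0: wrote 6B at 0x00 = 7038c124839b
  after D1: wrote 8B at 0x0d = 38c124839baec41b
  after D2: wrote 3B at 0x0c = ecc634
  after D3: wrote 4B at 0x03 = c41becc6
  after D4: wrote 2B at 0x04 = ecc6
  after D5: wrote 8B at 0x0d = c4ecc6c6c41becc6
query mem[0x0a]=0xc6, mem[0x0c]=0xec, mem[0x0d]=0xc4, mem[0x06]=0xc6, mem[0x05]=0xc6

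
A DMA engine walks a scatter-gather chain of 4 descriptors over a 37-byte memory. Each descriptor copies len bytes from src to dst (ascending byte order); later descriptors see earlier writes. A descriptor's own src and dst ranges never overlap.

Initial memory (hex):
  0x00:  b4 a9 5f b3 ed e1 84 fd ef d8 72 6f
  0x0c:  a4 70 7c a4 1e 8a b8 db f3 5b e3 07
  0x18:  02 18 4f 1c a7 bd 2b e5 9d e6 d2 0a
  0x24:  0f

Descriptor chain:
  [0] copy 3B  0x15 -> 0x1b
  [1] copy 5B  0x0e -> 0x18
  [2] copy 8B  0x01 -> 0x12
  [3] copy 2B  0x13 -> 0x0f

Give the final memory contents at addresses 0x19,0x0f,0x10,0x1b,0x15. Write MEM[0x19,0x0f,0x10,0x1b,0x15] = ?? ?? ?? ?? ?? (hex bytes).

MEM[0x19,0x0f,0x10,0x1b,0x15] = ef 5f b3 8a ed

[0] 0x15->0x1b len=3 : 5b e3 07
[1] 0x0e->0x18 len=5 : 7c a4 1e 8a b8
[2] 0x01->0x12 len=8 : a9 5f b3 ed e1 84 fd ef
[3] 0x13->0x0f len=2 : 5f b3
query mem[0x19]=0xef, mem[0x0f]=0x5f, mem[0x10]=0xb3, mem[0x1b]=0x8a, mem[0x15]=0xed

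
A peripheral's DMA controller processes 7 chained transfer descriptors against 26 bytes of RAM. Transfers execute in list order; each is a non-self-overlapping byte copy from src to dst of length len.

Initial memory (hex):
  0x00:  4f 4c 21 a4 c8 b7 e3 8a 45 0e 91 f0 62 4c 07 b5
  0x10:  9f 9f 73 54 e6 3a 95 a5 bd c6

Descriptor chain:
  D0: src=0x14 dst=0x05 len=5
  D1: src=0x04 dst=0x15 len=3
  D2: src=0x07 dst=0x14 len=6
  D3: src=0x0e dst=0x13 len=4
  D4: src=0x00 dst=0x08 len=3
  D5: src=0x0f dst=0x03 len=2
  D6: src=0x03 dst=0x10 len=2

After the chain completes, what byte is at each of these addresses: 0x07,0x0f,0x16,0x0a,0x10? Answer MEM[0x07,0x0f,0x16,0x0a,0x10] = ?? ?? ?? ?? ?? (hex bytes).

#0 dst[0x05+5] := {0xe6,0x3a,0x95,0xa5,0xbd}
#1 dst[0x15+3] := {0xc8,0xe6,0x3a}
#2 dst[0x14+6] := {0x95,0xa5,0xbd,0x91,0xf0,0x62}
#3 dst[0x13+4] := {0x07,0xb5,0x9f,0x9f}
#4 dst[0x08+3] := {0x4f,0x4c,0x21}
#5 dst[0x03+2] := {0xb5,0x9f}
#6 dst[0x10+2] := {0xb5,0x9f}
query mem[0x07]=0x95, mem[0x0f]=0xb5, mem[0x16]=0x9f, mem[0x0a]=0x21, mem[0x10]=0xb5

MEM[0x07,0x0f,0x16,0x0a,0x10] = 95 b5 9f 21 b5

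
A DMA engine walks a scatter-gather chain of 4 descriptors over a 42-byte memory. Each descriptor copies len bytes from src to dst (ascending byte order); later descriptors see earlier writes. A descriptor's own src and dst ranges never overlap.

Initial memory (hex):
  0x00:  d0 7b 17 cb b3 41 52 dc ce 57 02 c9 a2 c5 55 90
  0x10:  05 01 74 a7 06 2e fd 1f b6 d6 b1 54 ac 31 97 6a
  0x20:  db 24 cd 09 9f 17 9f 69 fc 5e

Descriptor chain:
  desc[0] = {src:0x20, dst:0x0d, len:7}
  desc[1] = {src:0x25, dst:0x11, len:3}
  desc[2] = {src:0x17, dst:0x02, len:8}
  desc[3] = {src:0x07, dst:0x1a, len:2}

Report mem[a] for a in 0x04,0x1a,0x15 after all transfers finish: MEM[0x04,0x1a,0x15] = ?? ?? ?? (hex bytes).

MEM[0x04,0x1a,0x15] = d6 ac 2e

  after D0: wrote 7B at 0x0d = db24cd099f179f
  after D1: wrote 3B at 0x11 = 179f69
  after D2: wrote 8B at 0x02 = 1fb6d6b154ac3197
  after D3: wrote 2B at 0x1a = ac31
query mem[0x04]=0xd6, mem[0x1a]=0xac, mem[0x15]=0x2e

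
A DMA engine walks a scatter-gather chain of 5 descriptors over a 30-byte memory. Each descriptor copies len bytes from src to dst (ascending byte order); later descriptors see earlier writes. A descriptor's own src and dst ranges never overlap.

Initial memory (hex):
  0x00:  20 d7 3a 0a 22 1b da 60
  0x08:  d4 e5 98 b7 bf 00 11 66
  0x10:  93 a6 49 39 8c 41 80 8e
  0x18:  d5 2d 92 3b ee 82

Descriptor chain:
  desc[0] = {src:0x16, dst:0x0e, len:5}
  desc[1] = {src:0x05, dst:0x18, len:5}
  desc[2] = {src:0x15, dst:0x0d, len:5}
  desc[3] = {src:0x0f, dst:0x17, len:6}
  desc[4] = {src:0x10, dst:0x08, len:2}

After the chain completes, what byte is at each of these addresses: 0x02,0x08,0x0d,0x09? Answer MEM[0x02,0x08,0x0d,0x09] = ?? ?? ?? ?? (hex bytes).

MEM[0x02,0x08,0x0d,0x09] = 3a 1b 41 da

#0 dst[0x0e+5] := {0x80,0x8e,0xd5,0x2d,0x92}
#1 dst[0x18+5] := {0x1b,0xda,0x60,0xd4,0xe5}
#2 dst[0x0d+5] := {0x41,0x80,0x8e,0x1b,0xda}
#3 dst[0x17+6] := {0x8e,0x1b,0xda,0x92,0x39,0x8c}
#4 dst[0x08+2] := {0x1b,0xda}
query mem[0x02]=0x3a, mem[0x08]=0x1b, mem[0x0d]=0x41, mem[0x09]=0xda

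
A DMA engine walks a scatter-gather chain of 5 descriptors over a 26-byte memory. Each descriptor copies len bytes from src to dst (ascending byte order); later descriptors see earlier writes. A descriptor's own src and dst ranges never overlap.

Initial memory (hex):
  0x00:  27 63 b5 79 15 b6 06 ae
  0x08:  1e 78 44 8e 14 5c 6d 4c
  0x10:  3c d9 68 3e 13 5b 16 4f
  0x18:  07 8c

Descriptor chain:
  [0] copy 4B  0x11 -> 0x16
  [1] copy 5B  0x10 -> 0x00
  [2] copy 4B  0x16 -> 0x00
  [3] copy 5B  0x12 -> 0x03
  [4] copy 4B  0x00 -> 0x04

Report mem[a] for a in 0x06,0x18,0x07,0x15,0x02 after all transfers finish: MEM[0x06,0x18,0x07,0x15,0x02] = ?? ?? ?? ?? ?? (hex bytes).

MEM[0x06,0x18,0x07,0x15,0x02] = 3e 3e 68 5b 3e

  after D0: wrote 4B at 0x16 = d9683e13
  after D1: wrote 5B at 0x00 = 3cd9683e13
  after D2: wrote 4B at 0x00 = d9683e13
  after D3: wrote 5B at 0x03 = 683e135bd9
  after D4: wrote 4B at 0x04 = d9683e68
query mem[0x06]=0x3e, mem[0x18]=0x3e, mem[0x07]=0x68, mem[0x15]=0x5b, mem[0x02]=0x3e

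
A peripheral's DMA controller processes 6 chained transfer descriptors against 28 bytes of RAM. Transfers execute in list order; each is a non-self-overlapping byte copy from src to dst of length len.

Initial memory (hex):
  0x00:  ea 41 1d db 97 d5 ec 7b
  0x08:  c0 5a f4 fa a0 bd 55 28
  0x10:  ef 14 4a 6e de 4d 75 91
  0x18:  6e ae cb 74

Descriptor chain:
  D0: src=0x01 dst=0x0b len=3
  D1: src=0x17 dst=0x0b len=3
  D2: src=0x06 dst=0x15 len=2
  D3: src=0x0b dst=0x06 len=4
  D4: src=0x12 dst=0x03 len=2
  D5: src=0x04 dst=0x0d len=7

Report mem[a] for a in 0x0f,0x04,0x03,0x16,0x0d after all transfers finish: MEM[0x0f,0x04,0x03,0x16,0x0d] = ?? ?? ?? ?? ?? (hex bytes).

#0 dst[0x0b+3] := {0x41,0x1d,0xdb}
#1 dst[0x0b+3] := {0x91,0x6e,0xae}
#2 dst[0x15+2] := {0xec,0x7b}
#3 dst[0x06+4] := {0x91,0x6e,0xae,0x55}
#4 dst[0x03+2] := {0x4a,0x6e}
#5 dst[0x0d+7] := {0x6e,0xd5,0x91,0x6e,0xae,0x55,0xf4}
query mem[0x0f]=0x91, mem[0x04]=0x6e, mem[0x03]=0x4a, mem[0x16]=0x7b, mem[0x0d]=0x6e

MEM[0x0f,0x04,0x03,0x16,0x0d] = 91 6e 4a 7b 6e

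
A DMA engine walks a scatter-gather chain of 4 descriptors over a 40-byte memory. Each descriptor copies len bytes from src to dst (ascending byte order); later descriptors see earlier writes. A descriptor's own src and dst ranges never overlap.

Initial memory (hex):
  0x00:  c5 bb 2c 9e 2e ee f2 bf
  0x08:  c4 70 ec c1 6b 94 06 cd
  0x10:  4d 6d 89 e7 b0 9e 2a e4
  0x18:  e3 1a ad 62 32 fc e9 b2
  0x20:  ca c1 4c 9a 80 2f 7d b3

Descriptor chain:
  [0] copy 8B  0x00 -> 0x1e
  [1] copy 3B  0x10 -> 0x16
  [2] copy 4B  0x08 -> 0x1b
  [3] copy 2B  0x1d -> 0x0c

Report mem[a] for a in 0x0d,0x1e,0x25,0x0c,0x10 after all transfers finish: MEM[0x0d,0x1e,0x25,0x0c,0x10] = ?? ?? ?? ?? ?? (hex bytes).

#0 dst[0x1e+8] := {0xc5,0xbb,0x2c,0x9e,0x2e,0xee,0xf2,0xbf}
#1 dst[0x16+3] := {0x4d,0x6d,0x89}
#2 dst[0x1b+4] := {0xc4,0x70,0xec,0xc1}
#3 dst[0x0c+2] := {0xec,0xc1}
query mem[0x0d]=0xc1, mem[0x1e]=0xc1, mem[0x25]=0xbf, mem[0x0c]=0xec, mem[0x10]=0x4d

MEM[0x0d,0x1e,0x25,0x0c,0x10] = c1 c1 bf ec 4d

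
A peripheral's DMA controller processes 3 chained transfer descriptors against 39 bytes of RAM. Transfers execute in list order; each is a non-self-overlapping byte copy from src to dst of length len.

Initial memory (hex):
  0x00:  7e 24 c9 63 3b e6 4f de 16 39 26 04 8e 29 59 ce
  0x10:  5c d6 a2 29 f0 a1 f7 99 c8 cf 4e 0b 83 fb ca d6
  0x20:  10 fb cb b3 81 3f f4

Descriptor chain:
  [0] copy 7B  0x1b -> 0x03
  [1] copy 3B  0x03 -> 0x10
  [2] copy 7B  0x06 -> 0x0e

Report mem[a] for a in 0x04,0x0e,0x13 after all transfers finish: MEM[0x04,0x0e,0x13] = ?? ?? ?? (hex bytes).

[0] 0x1b->0x03 len=7 : 0b 83 fb ca d6 10 fb
[1] 0x03->0x10 len=3 : 0b 83 fb
[2] 0x06->0x0e len=7 : ca d6 10 fb 26 04 8e
query mem[0x04]=0x83, mem[0x0e]=0xca, mem[0x13]=0x04

MEM[0x04,0x0e,0x13] = 83 ca 04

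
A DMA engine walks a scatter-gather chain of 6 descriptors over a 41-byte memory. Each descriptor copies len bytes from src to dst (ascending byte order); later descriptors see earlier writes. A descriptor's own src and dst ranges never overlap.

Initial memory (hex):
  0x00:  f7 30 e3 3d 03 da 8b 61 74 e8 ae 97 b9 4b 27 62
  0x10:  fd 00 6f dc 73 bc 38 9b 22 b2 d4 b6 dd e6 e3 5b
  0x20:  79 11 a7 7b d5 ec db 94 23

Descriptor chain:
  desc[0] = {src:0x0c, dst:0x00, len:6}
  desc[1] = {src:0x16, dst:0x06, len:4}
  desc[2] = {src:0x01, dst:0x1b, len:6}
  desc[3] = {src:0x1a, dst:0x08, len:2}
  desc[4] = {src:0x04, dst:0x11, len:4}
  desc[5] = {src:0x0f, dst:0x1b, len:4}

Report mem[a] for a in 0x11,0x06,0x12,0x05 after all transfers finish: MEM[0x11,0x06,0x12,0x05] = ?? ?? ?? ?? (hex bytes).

MEM[0x11,0x06,0x12,0x05] = fd 38 00 00

D0: mem[0x00..0x05] <- [b9 4b 27 62 fd 00]
D1: mem[0x06..0x09] <- [38 9b 22 b2]
D2: mem[0x1b..0x20] <- [4b 27 62 fd 00 38]
D3: mem[0x08..0x09] <- [d4 4b]
D4: mem[0x11..0x14] <- [fd 00 38 9b]
D5: mem[0x1b..0x1e] <- [62 fd fd 00]
query mem[0x11]=0xfd, mem[0x06]=0x38, mem[0x12]=0x00, mem[0x05]=0x00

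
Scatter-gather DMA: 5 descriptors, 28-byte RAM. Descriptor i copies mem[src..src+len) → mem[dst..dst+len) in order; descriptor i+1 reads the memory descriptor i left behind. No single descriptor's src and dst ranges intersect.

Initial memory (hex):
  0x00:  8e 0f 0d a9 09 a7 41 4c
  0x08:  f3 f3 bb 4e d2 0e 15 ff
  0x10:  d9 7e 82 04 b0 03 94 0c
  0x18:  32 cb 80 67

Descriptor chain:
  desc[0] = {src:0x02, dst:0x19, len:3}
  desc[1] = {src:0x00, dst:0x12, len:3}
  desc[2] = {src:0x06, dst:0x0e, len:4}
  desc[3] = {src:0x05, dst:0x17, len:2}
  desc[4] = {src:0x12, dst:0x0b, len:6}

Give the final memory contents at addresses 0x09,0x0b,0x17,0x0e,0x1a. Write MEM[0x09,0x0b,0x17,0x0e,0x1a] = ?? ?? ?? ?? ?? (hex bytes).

D0: mem[0x19..0x1b] <- [0d a9 09]
D1: mem[0x12..0x14] <- [8e 0f 0d]
D2: mem[0x0e..0x11] <- [41 4c f3 f3]
D3: mem[0x17..0x18] <- [a7 41]
D4: mem[0x0b..0x10] <- [8e 0f 0d 03 94 a7]
query mem[0x09]=0xf3, mem[0x0b]=0x8e, mem[0x17]=0xa7, mem[0x0e]=0x03, mem[0x1a]=0xa9

MEM[0x09,0x0b,0x17,0x0e,0x1a] = f3 8e a7 03 a9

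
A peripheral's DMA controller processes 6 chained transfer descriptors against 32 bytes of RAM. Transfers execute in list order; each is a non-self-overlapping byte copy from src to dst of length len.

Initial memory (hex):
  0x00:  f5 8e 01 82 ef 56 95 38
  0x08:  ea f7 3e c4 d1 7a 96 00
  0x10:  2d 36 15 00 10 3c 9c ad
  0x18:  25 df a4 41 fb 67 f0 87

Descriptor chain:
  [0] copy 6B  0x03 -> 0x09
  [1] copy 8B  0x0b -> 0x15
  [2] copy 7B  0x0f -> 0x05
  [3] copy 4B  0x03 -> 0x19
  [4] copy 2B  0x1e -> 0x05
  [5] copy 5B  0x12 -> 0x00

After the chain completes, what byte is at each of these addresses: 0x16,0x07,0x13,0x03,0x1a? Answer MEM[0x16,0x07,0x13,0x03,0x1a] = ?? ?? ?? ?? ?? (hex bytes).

#0 dst[0x09+6] := {0x82,0xef,0x56,0x95,0x38,0xea}
#1 dst[0x15+8] := {0x56,0x95,0x38,0xea,0x00,0x2d,0x36,0x15}
#2 dst[0x05+7] := {0x00,0x2d,0x36,0x15,0x00,0x10,0x56}
#3 dst[0x19+4] := {0x82,0xef,0x00,0x2d}
#4 dst[0x05+2] := {0xf0,0x87}
#5 dst[0x00+5] := {0x15,0x00,0x10,0x56,0x95}
query mem[0x16]=0x95, mem[0x07]=0x36, mem[0x13]=0x00, mem[0x03]=0x56, mem[0x1a]=0xef

MEM[0x16,0x07,0x13,0x03,0x1a] = 95 36 00 56 ef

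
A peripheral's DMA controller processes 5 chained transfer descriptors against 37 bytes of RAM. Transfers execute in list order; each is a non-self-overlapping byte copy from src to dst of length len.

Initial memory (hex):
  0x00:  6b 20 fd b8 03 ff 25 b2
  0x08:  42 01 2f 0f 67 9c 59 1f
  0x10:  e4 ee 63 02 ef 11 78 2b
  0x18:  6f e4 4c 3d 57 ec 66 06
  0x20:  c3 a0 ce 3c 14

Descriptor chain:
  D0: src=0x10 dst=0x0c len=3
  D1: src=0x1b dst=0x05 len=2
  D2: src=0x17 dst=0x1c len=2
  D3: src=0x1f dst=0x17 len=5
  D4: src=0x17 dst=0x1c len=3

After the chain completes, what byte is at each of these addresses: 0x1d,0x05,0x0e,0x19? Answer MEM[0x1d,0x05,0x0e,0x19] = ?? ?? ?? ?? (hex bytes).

#0 dst[0x0c+3] := {0xe4,0xee,0x63}
#1 dst[0x05+2] := {0x3d,0x57}
#2 dst[0x1c+2] := {0x2b,0x6f}
#3 dst[0x17+5] := {0x06,0xc3,0xa0,0xce,0x3c}
#4 dst[0x1c+3] := {0x06,0xc3,0xa0}
query mem[0x1d]=0xc3, mem[0x05]=0x3d, mem[0x0e]=0x63, mem[0x19]=0xa0

MEM[0x1d,0x05,0x0e,0x19] = c3 3d 63 a0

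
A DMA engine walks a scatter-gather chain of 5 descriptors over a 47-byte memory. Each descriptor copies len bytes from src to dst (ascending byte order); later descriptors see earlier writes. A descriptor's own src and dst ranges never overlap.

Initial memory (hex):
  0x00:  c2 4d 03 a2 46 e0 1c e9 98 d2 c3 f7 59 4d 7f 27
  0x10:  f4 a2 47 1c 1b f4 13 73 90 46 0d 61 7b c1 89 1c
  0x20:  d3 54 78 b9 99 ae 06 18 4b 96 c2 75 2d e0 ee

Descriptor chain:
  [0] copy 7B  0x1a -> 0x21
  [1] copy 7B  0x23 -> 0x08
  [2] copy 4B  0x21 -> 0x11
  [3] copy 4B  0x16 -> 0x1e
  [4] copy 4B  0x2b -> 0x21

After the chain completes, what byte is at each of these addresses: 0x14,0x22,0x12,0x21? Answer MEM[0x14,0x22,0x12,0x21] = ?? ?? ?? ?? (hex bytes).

#0 dst[0x21+7] := {0x0d,0x61,0x7b,0xc1,0x89,0x1c,0xd3}
#1 dst[0x08+7] := {0x7b,0xc1,0x89,0x1c,0xd3,0x4b,0x96}
#2 dst[0x11+4] := {0x0d,0x61,0x7b,0xc1}
#3 dst[0x1e+4] := {0x13,0x73,0x90,0x46}
#4 dst[0x21+4] := {0x75,0x2d,0xe0,0xee}
query mem[0x14]=0xc1, mem[0x22]=0x2d, mem[0x12]=0x61, mem[0x21]=0x75

MEM[0x14,0x22,0x12,0x21] = c1 2d 61 75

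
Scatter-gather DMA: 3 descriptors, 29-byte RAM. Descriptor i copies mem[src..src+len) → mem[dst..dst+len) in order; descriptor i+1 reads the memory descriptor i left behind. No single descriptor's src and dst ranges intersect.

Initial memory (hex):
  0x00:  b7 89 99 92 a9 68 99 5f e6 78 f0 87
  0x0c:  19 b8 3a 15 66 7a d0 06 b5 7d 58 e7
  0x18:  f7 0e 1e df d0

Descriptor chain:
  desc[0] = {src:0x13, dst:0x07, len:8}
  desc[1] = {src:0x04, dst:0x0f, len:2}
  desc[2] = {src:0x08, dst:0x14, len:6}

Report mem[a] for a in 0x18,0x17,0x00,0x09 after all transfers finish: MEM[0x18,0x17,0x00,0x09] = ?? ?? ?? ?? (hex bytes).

D0: mem[0x07..0x0e] <- [06 b5 7d 58 e7 f7 0e 1e]
D1: mem[0x0f..0x10] <- [a9 68]
D2: mem[0x14..0x19] <- [b5 7d 58 e7 f7 0e]
query mem[0x18]=0xf7, mem[0x17]=0xe7, mem[0x00]=0xb7, mem[0x09]=0x7d

MEM[0x18,0x17,0x00,0x09] = f7 e7 b7 7d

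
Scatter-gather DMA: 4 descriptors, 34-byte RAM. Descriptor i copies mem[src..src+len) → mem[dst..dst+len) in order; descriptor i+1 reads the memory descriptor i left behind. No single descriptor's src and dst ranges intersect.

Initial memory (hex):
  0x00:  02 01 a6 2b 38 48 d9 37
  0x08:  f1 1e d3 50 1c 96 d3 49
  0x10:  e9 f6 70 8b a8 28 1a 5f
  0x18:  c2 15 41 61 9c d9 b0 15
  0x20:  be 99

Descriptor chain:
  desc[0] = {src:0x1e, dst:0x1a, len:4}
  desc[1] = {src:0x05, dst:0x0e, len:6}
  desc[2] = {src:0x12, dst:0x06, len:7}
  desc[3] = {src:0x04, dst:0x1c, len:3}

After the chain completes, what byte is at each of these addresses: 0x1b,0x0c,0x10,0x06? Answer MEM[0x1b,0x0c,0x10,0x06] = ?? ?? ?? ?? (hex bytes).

MEM[0x1b,0x0c,0x10,0x06] = 15 c2 37 1e

[0] 0x1e->0x1a len=4 : b0 15 be 99
[1] 0x05->0x0e len=6 : 48 d9 37 f1 1e d3
[2] 0x12->0x06 len=7 : 1e d3 a8 28 1a 5f c2
[3] 0x04->0x1c len=3 : 38 48 1e
query mem[0x1b]=0x15, mem[0x0c]=0xc2, mem[0x10]=0x37, mem[0x06]=0x1e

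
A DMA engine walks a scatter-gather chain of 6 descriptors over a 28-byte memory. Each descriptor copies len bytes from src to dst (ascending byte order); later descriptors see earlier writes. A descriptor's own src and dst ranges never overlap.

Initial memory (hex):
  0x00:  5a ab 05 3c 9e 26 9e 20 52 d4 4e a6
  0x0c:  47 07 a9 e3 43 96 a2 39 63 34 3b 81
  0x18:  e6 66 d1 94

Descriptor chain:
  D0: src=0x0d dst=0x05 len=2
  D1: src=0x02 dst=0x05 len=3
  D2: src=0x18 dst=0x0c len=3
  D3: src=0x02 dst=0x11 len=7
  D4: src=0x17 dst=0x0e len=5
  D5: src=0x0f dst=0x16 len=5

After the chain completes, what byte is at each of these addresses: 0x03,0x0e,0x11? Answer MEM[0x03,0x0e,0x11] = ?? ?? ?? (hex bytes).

MEM[0x03,0x0e,0x11] = 3c 52 d1

#0 dst[0x05+2] := {0x07,0xa9}
#1 dst[0x05+3] := {0x05,0x3c,0x9e}
#2 dst[0x0c+3] := {0xe6,0x66,0xd1}
#3 dst[0x11+7] := {0x05,0x3c,0x9e,0x05,0x3c,0x9e,0x52}
#4 dst[0x0e+5] := {0x52,0xe6,0x66,0xd1,0x94}
#5 dst[0x16+5] := {0xe6,0x66,0xd1,0x94,0x9e}
query mem[0x03]=0x3c, mem[0x0e]=0x52, mem[0x11]=0xd1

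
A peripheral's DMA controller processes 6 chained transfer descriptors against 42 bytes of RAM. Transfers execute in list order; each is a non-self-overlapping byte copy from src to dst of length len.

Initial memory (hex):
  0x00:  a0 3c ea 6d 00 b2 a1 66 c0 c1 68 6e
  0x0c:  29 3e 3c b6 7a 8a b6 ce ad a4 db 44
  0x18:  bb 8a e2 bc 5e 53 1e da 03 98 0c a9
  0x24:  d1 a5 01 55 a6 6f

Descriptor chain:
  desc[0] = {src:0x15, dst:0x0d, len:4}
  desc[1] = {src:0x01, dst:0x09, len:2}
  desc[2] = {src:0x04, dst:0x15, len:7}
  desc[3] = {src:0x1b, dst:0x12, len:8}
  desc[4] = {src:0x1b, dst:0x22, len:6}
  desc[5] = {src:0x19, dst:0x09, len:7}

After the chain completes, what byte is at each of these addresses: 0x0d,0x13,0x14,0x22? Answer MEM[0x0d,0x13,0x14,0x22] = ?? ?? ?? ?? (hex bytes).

D0: mem[0x0d..0x10] <- [a4 db 44 bb]
D1: mem[0x09..0x0a] <- [3c ea]
D2: mem[0x15..0x1b] <- [00 b2 a1 66 c0 3c ea]
D3: mem[0x12..0x19] <- [ea 5e 53 1e da 03 98 0c]
D4: mem[0x22..0x27] <- [ea 5e 53 1e da 03]
D5: mem[0x09..0x0f] <- [0c 3c ea 5e 53 1e da]
query mem[0x0d]=0x53, mem[0x13]=0x5e, mem[0x14]=0x53, mem[0x22]=0xea

MEM[0x0d,0x13,0x14,0x22] = 53 5e 53 ea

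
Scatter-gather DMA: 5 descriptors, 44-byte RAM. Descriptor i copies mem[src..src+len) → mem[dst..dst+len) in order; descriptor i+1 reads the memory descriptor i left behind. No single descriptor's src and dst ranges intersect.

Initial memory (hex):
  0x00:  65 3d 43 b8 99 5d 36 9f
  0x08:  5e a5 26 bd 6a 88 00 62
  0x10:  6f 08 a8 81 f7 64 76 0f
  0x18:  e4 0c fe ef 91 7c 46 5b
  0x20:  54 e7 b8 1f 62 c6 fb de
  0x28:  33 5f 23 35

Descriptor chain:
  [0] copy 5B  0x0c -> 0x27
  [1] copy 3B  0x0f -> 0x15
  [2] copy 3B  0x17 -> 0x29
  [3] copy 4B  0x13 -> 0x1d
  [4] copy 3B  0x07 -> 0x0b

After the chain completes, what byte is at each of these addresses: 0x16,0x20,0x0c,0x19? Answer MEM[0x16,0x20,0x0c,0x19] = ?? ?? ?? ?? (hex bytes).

  after D0: wrote 5B at 0x27 = 6a8800626f
  after D1: wrote 3B at 0x15 = 626f08
  after D2: wrote 3B at 0x29 = 08e40c
  after D3: wrote 4B at 0x1d = 81f7626f
  after D4: wrote 3B at 0x0b = 9f5ea5
query mem[0x16]=0x6f, mem[0x20]=0x6f, mem[0x0c]=0x5e, mem[0x19]=0x0c

MEM[0x16,0x20,0x0c,0x19] = 6f 6f 5e 0c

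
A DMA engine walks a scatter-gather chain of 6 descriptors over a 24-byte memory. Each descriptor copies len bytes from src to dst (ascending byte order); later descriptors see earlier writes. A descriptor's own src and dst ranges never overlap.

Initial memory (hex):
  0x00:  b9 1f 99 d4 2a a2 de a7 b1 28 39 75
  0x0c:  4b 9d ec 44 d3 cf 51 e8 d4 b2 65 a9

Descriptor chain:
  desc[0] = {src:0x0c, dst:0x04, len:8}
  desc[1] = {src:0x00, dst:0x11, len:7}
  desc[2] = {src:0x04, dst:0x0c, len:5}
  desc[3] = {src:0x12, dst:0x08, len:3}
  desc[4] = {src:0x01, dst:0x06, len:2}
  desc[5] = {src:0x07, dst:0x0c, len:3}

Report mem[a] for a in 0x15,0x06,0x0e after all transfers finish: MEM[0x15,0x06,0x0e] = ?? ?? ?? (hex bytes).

MEM[0x15,0x06,0x0e] = 4b 1f 99

#0 dst[0x04+8] := {0x4b,0x9d,0xec,0x44,0xd3,0xcf,0x51,0xe8}
#1 dst[0x11+7] := {0xb9,0x1f,0x99,0xd4,0x4b,0x9d,0xec}
#2 dst[0x0c+5] := {0x4b,0x9d,0xec,0x44,0xd3}
#3 dst[0x08+3] := {0x1f,0x99,0xd4}
#4 dst[0x06+2] := {0x1f,0x99}
#5 dst[0x0c+3] := {0x99,0x1f,0x99}
query mem[0x15]=0x4b, mem[0x06]=0x1f, mem[0x0e]=0x99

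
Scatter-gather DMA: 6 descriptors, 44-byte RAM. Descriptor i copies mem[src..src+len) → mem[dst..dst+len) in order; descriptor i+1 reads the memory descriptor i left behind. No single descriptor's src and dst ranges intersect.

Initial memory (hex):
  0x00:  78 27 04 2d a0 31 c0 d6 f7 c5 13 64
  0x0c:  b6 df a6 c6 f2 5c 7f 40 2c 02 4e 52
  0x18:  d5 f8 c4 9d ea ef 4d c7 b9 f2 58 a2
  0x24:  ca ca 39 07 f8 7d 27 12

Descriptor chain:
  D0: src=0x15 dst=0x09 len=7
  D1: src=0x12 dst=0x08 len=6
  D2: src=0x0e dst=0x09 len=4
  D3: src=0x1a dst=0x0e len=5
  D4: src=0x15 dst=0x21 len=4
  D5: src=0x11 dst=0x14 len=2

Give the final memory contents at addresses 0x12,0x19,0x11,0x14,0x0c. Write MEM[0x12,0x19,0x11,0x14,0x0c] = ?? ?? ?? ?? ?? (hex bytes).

MEM[0x12,0x19,0x11,0x14,0x0c] = 4d f8 ef ef 5c

  after D0: wrote 7B at 0x09 = 024e52d5f8c49d
  after D1: wrote 6B at 0x08 = 7f402c024e52
  after D2: wrote 4B at 0x09 = c49df25c
  after D3: wrote 5B at 0x0e = c49deaef4d
  after D4: wrote 4B at 0x21 = 024e52d5
  after D5: wrote 2B at 0x14 = ef4d
query mem[0x12]=0x4d, mem[0x19]=0xf8, mem[0x11]=0xef, mem[0x14]=0xef, mem[0x0c]=0x5c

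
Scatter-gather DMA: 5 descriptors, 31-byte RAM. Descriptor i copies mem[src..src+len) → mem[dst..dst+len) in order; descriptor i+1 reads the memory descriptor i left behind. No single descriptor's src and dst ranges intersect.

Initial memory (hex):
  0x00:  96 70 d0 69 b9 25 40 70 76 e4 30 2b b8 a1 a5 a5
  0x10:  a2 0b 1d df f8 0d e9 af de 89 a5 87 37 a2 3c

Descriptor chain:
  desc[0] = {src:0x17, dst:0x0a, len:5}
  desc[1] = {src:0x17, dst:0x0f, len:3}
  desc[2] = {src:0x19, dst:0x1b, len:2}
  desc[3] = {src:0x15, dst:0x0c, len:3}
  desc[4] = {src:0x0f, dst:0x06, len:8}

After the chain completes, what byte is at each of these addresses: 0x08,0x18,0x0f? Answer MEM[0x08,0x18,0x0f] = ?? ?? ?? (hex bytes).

#0 dst[0x0a+5] := {0xaf,0xde,0x89,0xa5,0x87}
#1 dst[0x0f+3] := {0xaf,0xde,0x89}
#2 dst[0x1b+2] := {0x89,0xa5}
#3 dst[0x0c+3] := {0x0d,0xe9,0xaf}
#4 dst[0x06+8] := {0xaf,0xde,0x89,0x1d,0xdf,0xf8,0x0d,0xe9}
query mem[0x08]=0x89, mem[0x18]=0xde, mem[0x0f]=0xaf

MEM[0x08,0x18,0x0f] = 89 de af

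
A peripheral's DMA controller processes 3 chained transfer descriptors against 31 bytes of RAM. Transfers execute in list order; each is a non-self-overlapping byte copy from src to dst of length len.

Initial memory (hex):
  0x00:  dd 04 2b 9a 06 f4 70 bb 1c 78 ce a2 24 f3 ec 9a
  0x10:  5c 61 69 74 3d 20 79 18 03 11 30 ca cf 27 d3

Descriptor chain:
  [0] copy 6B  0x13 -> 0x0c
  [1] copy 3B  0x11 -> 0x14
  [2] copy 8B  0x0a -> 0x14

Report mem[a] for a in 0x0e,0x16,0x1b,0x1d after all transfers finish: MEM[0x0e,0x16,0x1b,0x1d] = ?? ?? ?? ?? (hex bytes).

D0: mem[0x0c..0x11] <- [74 3d 20 79 18 03]
D1: mem[0x14..0x16] <- [03 69 74]
D2: mem[0x14..0x1b] <- [ce a2 74 3d 20 79 18 03]
query mem[0x0e]=0x20, mem[0x16]=0x74, mem[0x1b]=0x03, mem[0x1d]=0x27

MEM[0x0e,0x16,0x1b,0x1d] = 20 74 03 27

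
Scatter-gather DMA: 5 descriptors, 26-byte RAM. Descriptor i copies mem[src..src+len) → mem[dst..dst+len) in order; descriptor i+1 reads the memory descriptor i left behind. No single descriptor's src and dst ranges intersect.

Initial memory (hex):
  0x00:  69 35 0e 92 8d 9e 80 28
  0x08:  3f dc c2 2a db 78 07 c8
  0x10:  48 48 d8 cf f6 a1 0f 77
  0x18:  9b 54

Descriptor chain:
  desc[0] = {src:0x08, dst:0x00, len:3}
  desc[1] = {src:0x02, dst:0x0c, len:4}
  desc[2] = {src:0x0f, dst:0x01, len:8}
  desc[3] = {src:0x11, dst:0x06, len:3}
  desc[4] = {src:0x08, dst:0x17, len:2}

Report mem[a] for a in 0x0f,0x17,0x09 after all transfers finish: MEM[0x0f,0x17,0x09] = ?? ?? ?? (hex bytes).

[0] 0x08->0x00 len=3 : 3f dc c2
[1] 0x02->0x0c len=4 : c2 92 8d 9e
[2] 0x0f->0x01 len=8 : 9e 48 48 d8 cf f6 a1 0f
[3] 0x11->0x06 len=3 : 48 d8 cf
[4] 0x08->0x17 len=2 : cf dc
query mem[0x0f]=0x9e, mem[0x17]=0xcf, mem[0x09]=0xdc

MEM[0x0f,0x17,0x09] = 9e cf dc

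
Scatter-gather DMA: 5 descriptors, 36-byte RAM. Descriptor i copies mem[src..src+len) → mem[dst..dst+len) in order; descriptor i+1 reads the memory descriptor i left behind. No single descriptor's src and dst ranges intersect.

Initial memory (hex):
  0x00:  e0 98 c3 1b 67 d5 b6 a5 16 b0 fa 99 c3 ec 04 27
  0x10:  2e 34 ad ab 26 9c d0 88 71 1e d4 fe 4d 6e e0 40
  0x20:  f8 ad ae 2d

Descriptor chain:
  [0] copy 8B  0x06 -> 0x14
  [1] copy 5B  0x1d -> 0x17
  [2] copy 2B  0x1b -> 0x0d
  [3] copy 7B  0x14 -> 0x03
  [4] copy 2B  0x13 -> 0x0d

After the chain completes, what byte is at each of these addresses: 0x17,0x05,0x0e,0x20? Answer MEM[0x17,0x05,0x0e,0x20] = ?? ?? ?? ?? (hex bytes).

#0 dst[0x14+8] := {0xb6,0xa5,0x16,0xb0,0xfa,0x99,0xc3,0xec}
#1 dst[0x17+5] := {0x6e,0xe0,0x40,0xf8,0xad}
#2 dst[0x0d+2] := {0xad,0x4d}
#3 dst[0x03+7] := {0xb6,0xa5,0x16,0x6e,0xe0,0x40,0xf8}
#4 dst[0x0d+2] := {0xab,0xb6}
query mem[0x17]=0x6e, mem[0x05]=0x16, mem[0x0e]=0xb6, mem[0x20]=0xf8

MEM[0x17,0x05,0x0e,0x20] = 6e 16 b6 f8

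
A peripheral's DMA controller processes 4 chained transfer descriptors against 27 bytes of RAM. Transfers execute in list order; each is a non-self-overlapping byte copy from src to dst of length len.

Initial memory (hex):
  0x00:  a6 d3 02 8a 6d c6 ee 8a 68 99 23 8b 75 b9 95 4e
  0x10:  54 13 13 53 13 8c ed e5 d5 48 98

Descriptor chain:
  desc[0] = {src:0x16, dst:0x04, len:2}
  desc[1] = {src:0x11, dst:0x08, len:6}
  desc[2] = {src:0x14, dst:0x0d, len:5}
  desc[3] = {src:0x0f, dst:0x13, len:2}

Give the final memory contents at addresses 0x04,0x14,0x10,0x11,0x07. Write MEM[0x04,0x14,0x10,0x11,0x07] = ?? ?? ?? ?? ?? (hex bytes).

MEM[0x04,0x14,0x10,0x11,0x07] = ed e5 e5 d5 8a

D0: mem[0x04..0x05] <- [ed e5]
D1: mem[0x08..0x0d] <- [13 13 53 13 8c ed]
D2: mem[0x0d..0x11] <- [13 8c ed e5 d5]
D3: mem[0x13..0x14] <- [ed e5]
query mem[0x04]=0xed, mem[0x14]=0xe5, mem[0x10]=0xe5, mem[0x11]=0xd5, mem[0x07]=0x8a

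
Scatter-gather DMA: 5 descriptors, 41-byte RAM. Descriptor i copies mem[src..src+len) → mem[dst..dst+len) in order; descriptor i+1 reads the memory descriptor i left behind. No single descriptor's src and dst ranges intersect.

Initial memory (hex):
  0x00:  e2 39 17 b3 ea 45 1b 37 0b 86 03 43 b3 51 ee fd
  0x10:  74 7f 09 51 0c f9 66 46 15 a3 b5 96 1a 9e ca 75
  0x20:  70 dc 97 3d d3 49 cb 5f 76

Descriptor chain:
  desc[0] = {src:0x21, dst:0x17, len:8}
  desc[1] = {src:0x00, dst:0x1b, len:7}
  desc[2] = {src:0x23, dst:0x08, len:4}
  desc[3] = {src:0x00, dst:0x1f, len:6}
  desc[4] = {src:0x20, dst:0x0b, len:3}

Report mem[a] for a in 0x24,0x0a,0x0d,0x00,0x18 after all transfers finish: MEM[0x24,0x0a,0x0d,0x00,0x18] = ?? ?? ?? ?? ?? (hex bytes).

MEM[0x24,0x0a,0x0d,0x00,0x18] = 45 49 b3 e2 97

#0 dst[0x17+8] := {0xdc,0x97,0x3d,0xd3,0x49,0xcb,0x5f,0x76}
#1 dst[0x1b+7] := {0xe2,0x39,0x17,0xb3,0xea,0x45,0x1b}
#2 dst[0x08+4] := {0x3d,0xd3,0x49,0xcb}
#3 dst[0x1f+6] := {0xe2,0x39,0x17,0xb3,0xea,0x45}
#4 dst[0x0b+3] := {0x39,0x17,0xb3}
query mem[0x24]=0x45, mem[0x0a]=0x49, mem[0x0d]=0xb3, mem[0x00]=0xe2, mem[0x18]=0x97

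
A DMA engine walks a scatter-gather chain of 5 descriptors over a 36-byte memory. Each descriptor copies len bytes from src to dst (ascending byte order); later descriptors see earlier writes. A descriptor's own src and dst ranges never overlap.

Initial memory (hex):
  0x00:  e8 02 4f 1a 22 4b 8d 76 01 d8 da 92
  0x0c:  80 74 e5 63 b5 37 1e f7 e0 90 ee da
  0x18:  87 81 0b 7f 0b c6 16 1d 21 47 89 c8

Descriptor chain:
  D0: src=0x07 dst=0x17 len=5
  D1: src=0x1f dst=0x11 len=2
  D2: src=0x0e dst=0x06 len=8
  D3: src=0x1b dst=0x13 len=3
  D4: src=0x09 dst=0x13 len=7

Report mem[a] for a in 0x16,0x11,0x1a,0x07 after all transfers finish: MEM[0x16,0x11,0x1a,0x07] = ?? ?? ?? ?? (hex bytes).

MEM[0x16,0x11,0x1a,0x07] = e0 1d da 63

#0 dst[0x17+5] := {0x76,0x01,0xd8,0xda,0x92}
#1 dst[0x11+2] := {0x1d,0x21}
#2 dst[0x06+8] := {0xe5,0x63,0xb5,0x1d,0x21,0xf7,0xe0,0x90}
#3 dst[0x13+3] := {0x92,0x0b,0xc6}
#4 dst[0x13+7] := {0x1d,0x21,0xf7,0xe0,0x90,0xe5,0x63}
query mem[0x16]=0xe0, mem[0x11]=0x1d, mem[0x1a]=0xda, mem[0x07]=0x63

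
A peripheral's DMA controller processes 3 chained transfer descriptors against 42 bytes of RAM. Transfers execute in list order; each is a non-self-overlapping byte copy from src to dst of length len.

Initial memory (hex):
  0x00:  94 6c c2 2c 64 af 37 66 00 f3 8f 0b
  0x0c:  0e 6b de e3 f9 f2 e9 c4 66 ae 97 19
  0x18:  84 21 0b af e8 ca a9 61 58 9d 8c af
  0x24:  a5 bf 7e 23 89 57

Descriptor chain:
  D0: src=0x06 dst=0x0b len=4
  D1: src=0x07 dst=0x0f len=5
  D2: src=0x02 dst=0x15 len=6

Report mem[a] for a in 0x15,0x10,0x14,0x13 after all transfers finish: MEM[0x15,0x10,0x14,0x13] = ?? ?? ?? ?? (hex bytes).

MEM[0x15,0x10,0x14,0x13] = c2 00 66 37

#0 dst[0x0b+4] := {0x37,0x66,0x00,0xf3}
#1 dst[0x0f+5] := {0x66,0x00,0xf3,0x8f,0x37}
#2 dst[0x15+6] := {0xc2,0x2c,0x64,0xaf,0x37,0x66}
query mem[0x15]=0xc2, mem[0x10]=0x00, mem[0x14]=0x66, mem[0x13]=0x37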